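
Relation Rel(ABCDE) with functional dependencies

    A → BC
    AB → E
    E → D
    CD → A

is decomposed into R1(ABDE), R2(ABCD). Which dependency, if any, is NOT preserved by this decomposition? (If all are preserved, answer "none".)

none

A → BC lies within R2.
AB → E lies within R1.
E → D lies within R1.
CD → A lies within R2.
Every dependency is enforceable on the fragments, so the decomposition is dependency-preserving.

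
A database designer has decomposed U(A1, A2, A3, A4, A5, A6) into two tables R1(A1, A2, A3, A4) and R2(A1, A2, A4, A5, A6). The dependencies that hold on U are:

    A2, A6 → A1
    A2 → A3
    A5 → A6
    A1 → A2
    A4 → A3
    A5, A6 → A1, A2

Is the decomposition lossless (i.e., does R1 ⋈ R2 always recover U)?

Common attributes: R1 ∩ R2 = {A1, A2, A4}.
Closure of {A1, A2, A4}: A2 → A3 applies, adding A3. So (A1, A2, A4)⁺ = {A1, A2, A3, A4}.
This closure contains every attribute of R1, so R1 ∩ R2 → R1. The join is lossless.

Yes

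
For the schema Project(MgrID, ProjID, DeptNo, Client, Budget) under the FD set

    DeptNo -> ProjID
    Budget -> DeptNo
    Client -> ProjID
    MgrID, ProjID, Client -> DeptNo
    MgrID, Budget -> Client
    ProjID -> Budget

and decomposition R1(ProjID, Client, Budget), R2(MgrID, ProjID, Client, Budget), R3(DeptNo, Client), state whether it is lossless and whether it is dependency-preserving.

Lossless test (chase): Rows 1 and 2 agree on Budget; apply Budget→DeptNo and equate their DeptNo entries. Rows 1 and 3 agree on Client; apply Client→ProjID and equate their ProjID entries. Rows 1 and 3 agree on ProjID; apply ProjID→Budget and equate their Budget entries. Rows 1 and 3 agree on Budget; apply Budget→DeptNo and equate their DeptNo entries. Row 2 is now all distinguished symbols — the join is lossless.
Dependency preservation: the restricted closure of {DeptNo} across the fragments never reaches {ProjID}, so DeptNo → ProjID cannot be enforced without a join — not preserved.

lossless but not dependency-preserving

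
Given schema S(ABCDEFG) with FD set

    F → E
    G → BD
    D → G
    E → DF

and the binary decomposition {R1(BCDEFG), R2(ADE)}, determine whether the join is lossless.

No

Common attributes: R1 ∩ R2 = {DE}.
Closure of {DE}: D → G applies, adding G; E → DF applies, adding F; G → BD applies, adding B. So (DE)⁺ = {BDEFG}.
The closure contains neither all of R1 = {BCDEFG} nor all of R2 = {ADE}, so the common attributes are not a superkey of either fragment. The join is lossy.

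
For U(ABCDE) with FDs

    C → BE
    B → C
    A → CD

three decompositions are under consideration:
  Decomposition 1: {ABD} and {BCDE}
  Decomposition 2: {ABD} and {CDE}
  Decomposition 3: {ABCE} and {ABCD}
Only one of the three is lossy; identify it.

Decomposition 2

Decomposition 1: common = {BD}, closure = {BCDE} → lossless.
Decomposition 2: common = {D}, closure = {D} → lossy.
Decomposition 3: common = {ABC}, closure = {ABCDE} → lossless.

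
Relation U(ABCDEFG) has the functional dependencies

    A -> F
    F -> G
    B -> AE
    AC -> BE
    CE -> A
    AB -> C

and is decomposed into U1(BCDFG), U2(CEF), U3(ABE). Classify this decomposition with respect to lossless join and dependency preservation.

Lossless test (chase): Rows 1 and 2 agree on F; apply F→G and equate their G entries. Rows 1 and 3 agree on B; apply B→AE and equate their AE entries. Rows 1 and 2 agree on CE; apply CE→A and equate their A entries. Rows 1 and 3 agree on AB; apply AB→C and equate their C entries. Rows 1 and 3 agree on A; apply A→F and equate their F entries. Rows 1 and 3 agree on F; apply F→G and equate their G entries. Rows 1 and 2 agree on AC; apply AC→BE and equate their BE entries. Row 1 is now all distinguished symbols — the join is lossless.
Dependency preservation: the restricted closure of {A} across the fragments never reaches {F}, so A → F cannot be enforced without a join — not preserved.

lossless but not dependency-preserving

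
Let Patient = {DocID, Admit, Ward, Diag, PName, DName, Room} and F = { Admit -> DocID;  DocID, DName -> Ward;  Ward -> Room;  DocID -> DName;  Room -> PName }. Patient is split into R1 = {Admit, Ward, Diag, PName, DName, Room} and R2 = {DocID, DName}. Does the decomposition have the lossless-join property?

No

Common attributes: R1 ∩ R2 = {DName}.
No dependency enlarges {DName}, so (DName)⁺ = {DName}.
The closure contains neither all of R1 = {Admit, Ward, Diag, PName, DName, Room} nor all of R2 = {DocID, DName}, so the common attributes are not a superkey of either fragment. The join is lossy.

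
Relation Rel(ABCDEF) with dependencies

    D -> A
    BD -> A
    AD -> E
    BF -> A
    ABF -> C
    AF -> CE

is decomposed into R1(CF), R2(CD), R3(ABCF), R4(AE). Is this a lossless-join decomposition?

No

Chase test. Columns are ABCDEF; row i has aⱼ where attribute j ∈ Ri, else bᵢⱼ.
Initial tableau (one row per fragment):
  row 1: b11 b12 a3 b14 b15 a6
  row 2: b21 b22 a3 a4 b25 b26
  row 3: a1 a2 a3 b34 b35 a6
  row 4: a1 b42 b43 b44 a5 b46
No row becomes fully distinguished — the join is lossy.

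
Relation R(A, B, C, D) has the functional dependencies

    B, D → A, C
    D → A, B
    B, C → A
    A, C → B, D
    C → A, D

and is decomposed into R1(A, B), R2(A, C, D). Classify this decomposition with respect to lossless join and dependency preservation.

Lossless test: (A)⁺ = {A}, which is a superkey of neither fragment — lossy.
Dependency preservation: the restricted closure of {D} across the fragments never reaches {A, B}, so D → A, B cannot be enforced without a join — not preserved.

lossy and not dependency-preserving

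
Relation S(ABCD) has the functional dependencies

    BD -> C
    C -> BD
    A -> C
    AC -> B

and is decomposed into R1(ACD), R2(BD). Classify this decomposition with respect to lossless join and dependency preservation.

lossy and not dependency-preserving

Lossless test: (D)⁺ = {D}, which is a superkey of neither fragment — lossy.
Dependency preservation: the restricted closure of {BD} across the fragments never reaches {C}, so BD → C cannot be enforced without a join — not preserved.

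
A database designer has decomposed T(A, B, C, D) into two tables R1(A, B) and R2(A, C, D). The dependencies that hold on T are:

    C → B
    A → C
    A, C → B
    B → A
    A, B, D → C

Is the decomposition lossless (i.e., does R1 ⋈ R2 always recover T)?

Common attributes: R1 ∩ R2 = {A}.
Closure of {A}: A → C applies, adding C; A, C → B applies, adding B. So (A)⁺ = {A, B, C}.
This closure contains every attribute of R1, so R1 ∩ R2 → R1. The join is lossless.

Yes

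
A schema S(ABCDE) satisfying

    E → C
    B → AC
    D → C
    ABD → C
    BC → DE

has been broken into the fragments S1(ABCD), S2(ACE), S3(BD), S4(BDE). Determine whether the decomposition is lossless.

Chase test. Columns are ABCDE; row i has aⱼ where attribute j ∈ Si, else bᵢⱼ.
Initial tableau (one row per fragment):
  row 1: a1 a2 a3 a4 b15
  row 2: a1 b22 a3 b24 a5
  row 3: b31 a2 b33 a4 b35
  row 4: b41 a2 b43 a4 a5
Rows 2 and 4 agree on E; apply E→C and equate their C entries.
Rows 1 and 3 agree on B; apply B→AC and equate their AC entries.
Rows 1 and 4 agree on B; apply B→AC and equate their AC entries.
Rows 1 and 3 agree on BC; apply BC→DE and equate their DE entries.
Rows 1 and 4 agree on BC; apply BC→DE and equate their DE entries.
Row 1 is now all distinguished symbols — the join is lossless.

Yes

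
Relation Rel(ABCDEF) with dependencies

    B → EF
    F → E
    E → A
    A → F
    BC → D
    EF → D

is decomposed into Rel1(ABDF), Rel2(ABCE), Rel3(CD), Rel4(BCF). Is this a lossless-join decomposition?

Yes

Chase test. Columns are ABCDEF; row i has aⱼ where attribute j ∈ Reli, else bᵢⱼ.
Initial tableau (one row per fragment):
  row 1: a1 a2 b13 a4 b15 a6
  row 2: a1 a2 a3 b24 a5 b26
  row 3: b31 b32 a3 a4 b35 b36
  row 4: b41 a2 a3 b44 b45 a6
Rows 1 and 2 agree on B; apply B→EF and equate their EF entries.
Rows 1 and 4 agree on B; apply B→EF and equate their EF entries.
Rows 1 and 4 agree on E; apply E→A and equate their A entries.
Rows 2 and 4 agree on BC; apply BC→D and equate their D entries.
Rows 1 and 2 agree on EF; apply EF→D and equate their D entries.
Row 2 is now all distinguished symbols — the join is lossless.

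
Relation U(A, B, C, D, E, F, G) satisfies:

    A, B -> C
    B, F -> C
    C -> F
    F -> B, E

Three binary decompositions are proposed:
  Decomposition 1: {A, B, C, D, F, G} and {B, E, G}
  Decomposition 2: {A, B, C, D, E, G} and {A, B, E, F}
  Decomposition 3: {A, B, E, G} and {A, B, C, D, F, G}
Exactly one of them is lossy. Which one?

Decomposition 1: common = {B, G}, closure = {B, G} → lossy.
Decomposition 2: common = {A, B, E}, closure = {A, B, C, E, F} → lossless.
Decomposition 3: common = {A, B, G}, closure = {A, B, C, E, F, G} → lossless.

Decomposition 1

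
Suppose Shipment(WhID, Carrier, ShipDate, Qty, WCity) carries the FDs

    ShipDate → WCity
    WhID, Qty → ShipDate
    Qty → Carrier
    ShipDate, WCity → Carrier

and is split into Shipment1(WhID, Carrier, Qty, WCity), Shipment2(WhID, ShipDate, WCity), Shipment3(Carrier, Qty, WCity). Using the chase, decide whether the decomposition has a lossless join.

No

Chase test. Columns are WhID, Carrier, ShipDate, Qty, WCity; row i has aⱼ where attribute j ∈ Shipmenti, else bᵢⱼ.
Initial tableau (one row per fragment):
  row 1: a1 a2 b13 a4 a5
  row 2: a1 b22 a3 b24 a5
  row 3: b31 a2 b33 a4 a5
No row becomes fully distinguished — the join is lossy.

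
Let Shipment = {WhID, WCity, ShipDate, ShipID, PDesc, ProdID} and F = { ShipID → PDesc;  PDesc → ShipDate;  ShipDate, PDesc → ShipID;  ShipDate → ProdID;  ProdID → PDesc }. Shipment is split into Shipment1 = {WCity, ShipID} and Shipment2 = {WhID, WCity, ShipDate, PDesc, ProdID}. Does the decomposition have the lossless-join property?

No

Common attributes: Shipment1 ∩ Shipment2 = {WCity}.
No dependency enlarges {WCity}, so (WCity)⁺ = {WCity}.
The closure contains neither all of Shipment1 = {WCity, ShipID} nor all of Shipment2 = {WhID, WCity, ShipDate, PDesc, ProdID}, so the common attributes are not a superkey of either fragment. The join is lossy.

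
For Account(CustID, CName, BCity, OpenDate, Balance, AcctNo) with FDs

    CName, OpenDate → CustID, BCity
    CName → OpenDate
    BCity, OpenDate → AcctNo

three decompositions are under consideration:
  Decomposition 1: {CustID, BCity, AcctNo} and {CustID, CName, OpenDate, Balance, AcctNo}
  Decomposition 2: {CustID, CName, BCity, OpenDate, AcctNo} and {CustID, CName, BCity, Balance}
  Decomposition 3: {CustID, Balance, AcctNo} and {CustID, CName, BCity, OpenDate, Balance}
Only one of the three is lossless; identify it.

Decomposition 2

Decomposition 1: common = {CustID, AcctNo}, closure = {CustID, AcctNo} → lossy.
Decomposition 2: common = {CustID, CName, BCity}, closure = {CustID, CName, BCity, OpenDate, AcctNo} → lossless.
Decomposition 3: common = {CustID, Balance}, closure = {CustID, Balance} → lossy.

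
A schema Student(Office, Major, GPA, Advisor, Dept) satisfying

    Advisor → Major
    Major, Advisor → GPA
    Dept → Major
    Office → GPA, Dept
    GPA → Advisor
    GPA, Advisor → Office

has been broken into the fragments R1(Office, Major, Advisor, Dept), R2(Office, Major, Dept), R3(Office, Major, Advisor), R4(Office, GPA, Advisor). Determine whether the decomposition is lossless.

Yes

Chase test. Columns are Office, Major, GPA, Advisor, Dept; row i has aⱼ where attribute j ∈ Ri, else bᵢⱼ.
Initial tableau (one row per fragment):
  row 1: a1 a2 b13 a4 a5
  row 2: a1 a2 b23 b24 a5
  row 3: a1 a2 b33 a4 b35
  row 4: a1 b42 a3 a4 b45
Rows 1 and 4 agree on Advisor; apply Advisor→Major and equate their Major entries.
Rows 1 and 3 agree on Major, Advisor; apply Major, Advisor→GPA and equate their GPA entries.
Rows 1 and 4 agree on Major, Advisor; apply Major, Advisor→GPA and equate their GPA entries.
Rows 1 and 2 agree on Office; apply Office→GPA, Dept and equate their GPA, Dept entries.
Rows 1 and 3 agree on Office; apply Office→GPA, Dept and equate their GPA, Dept entries.
Rows 1 and 4 agree on Office; apply Office→GPA, Dept and equate their GPA, Dept entries.
Rows 1 and 2 agree on GPA; apply GPA→Advisor and equate their Advisor entries.
Row 1 is now all distinguished symbols — the join is lossless.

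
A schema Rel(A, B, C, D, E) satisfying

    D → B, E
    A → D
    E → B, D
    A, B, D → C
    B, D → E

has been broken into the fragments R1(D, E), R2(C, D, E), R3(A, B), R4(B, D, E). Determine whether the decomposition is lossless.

Chase test. Columns are A, B, C, D, E; row i has aⱼ where attribute j ∈ Ri, else bᵢⱼ.
Initial tableau (one row per fragment):
  row 1: b11 b12 b13 a4 a5
  row 2: b21 b22 a3 a4 a5
  row 3: a1 a2 b33 b34 b35
  row 4: b41 a2 b43 a4 a5
Rows 1 and 2 agree on D; apply D→B, E and equate their B, E entries.
Rows 1 and 4 agree on D; apply D→B, E and equate their B, E entries.
No row becomes fully distinguished — the join is lossy.

No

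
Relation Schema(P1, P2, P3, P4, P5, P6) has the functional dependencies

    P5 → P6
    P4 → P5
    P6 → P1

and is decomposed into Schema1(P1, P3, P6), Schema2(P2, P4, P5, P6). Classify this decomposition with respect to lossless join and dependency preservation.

lossy but dependency-preserving

Lossless test: (P6)⁺ = {P1, P6}, which is a superkey of neither fragment — lossy.
Dependency preservation: every FD's attributes lie within a single fragment, so each can be enforced locally — preserved.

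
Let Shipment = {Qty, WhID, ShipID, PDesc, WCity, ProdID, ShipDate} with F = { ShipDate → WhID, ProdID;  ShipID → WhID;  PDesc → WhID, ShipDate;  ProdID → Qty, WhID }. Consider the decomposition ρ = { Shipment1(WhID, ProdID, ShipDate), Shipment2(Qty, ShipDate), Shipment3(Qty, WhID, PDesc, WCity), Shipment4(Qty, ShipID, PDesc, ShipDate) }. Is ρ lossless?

No

Chase test. Columns are Qty, WhID, ShipID, PDesc, WCity, ProdID, ShipDate; row i has aⱼ where attribute j ∈ Shipmenti, else bᵢⱼ.
Initial tableau (one row per fragment):
  row 1: b11 a2 b13 b14 b15 a6 a7
  row 2: a1 b22 b23 b24 b25 b26 a7
  row 3: a1 a2 b33 a4 a5 b36 b37
  row 4: a1 b42 a3 a4 b45 b46 a7
Rows 1 and 2 agree on ShipDate; apply ShipDate→WhID, ProdID and equate their WhID, ProdID entries.
Rows 1 and 4 agree on ShipDate; apply ShipDate→WhID, ProdID and equate their WhID, ProdID entries.
Rows 3 and 4 agree on PDesc; apply PDesc→WhID, ShipDate and equate their WhID, ShipDate entries.
Rows 1 and 2 agree on ProdID; apply ProdID→Qty, WhID and equate their Qty, WhID entries.
Rows 1 and 3 agree on ShipDate; apply ShipDate→WhID, ProdID and equate their WhID, ProdID entries.
No row becomes fully distinguished — the join is lossy.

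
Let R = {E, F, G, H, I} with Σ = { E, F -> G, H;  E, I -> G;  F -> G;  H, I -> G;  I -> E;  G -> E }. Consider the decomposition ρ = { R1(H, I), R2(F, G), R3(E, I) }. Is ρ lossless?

Chase test. Columns are E, F, G, H, I; row i has aⱼ where attribute j ∈ Ri, else bᵢⱼ.
Initial tableau (one row per fragment):
  row 1: b11 b12 b13 a4 a5
  row 2: b21 a2 a3 b24 b25
  row 3: a1 b32 b33 b34 a5
Rows 1 and 3 agree on I; apply I→E and equate their E entries.
Rows 1 and 3 agree on E, I; apply E, I→G and equate their G entries.
No row becomes fully distinguished — the join is lossy.

No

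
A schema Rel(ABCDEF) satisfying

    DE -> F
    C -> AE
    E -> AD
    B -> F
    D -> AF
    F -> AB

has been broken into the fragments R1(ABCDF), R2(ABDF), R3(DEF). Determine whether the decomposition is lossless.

Chase test. Columns are ABCDEF; row i has aⱼ where attribute j ∈ Ri, else bᵢⱼ.
Initial tableau (one row per fragment):
  row 1: a1 a2 a3 a4 b15 a6
  row 2: a1 a2 b23 a4 b25 a6
  row 3: b31 b32 b33 a4 a5 a6
Rows 1 and 3 agree on D; apply D→AF and equate their AF entries.
Rows 1 and 3 agree on F; apply F→AB and equate their AB entries.
No row becomes fully distinguished — the join is lossy.

No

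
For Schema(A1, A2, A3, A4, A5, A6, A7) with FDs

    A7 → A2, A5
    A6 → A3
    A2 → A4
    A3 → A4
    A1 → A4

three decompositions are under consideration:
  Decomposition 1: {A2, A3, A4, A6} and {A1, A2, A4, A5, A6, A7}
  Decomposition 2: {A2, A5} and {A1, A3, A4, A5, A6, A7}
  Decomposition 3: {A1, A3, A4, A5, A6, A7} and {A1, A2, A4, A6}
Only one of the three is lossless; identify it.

Decomposition 1: common = {A2, A4, A6}, closure = {A2, A3, A4, A6} → lossless.
Decomposition 2: common = {A5}, closure = {A5} → lossy.
Decomposition 3: common = {A1, A4, A6}, closure = {A1, A3, A4, A6} → lossy.

Decomposition 1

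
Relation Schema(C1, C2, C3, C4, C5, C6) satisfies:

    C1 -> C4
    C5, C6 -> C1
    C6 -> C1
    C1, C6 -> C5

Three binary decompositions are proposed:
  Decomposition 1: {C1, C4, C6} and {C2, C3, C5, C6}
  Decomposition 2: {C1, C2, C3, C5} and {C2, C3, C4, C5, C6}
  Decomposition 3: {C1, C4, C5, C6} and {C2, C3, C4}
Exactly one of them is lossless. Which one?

Decomposition 1

Decomposition 1: common = {C6}, closure = {C1, C4, C5, C6} → lossless.
Decomposition 2: common = {C2, C3, C5}, closure = {C2, C3, C5} → lossy.
Decomposition 3: common = {C4}, closure = {C4} → lossy.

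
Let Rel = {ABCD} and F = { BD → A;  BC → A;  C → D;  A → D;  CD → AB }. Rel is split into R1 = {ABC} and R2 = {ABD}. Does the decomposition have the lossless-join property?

Yes

Common attributes: R1 ∩ R2 = {AB}.
Closure of {AB}: A → D applies, adding D. So (AB)⁺ = {ABD}.
This closure contains every attribute of R2, so R1 ∩ R2 → R2. The join is lossless.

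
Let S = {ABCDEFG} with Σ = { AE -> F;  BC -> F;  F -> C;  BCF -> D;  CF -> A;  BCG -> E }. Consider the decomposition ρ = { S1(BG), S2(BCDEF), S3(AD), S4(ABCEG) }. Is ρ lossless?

Chase test. Columns are ABCDEFG; row i has aⱼ where attribute j ∈ Si, else bᵢⱼ.
Initial tableau (one row per fragment):
  row 1: b11 a2 b13 b14 b15 b16 a7
  row 2: b21 a2 a3 a4 a5 a6 b27
  row 3: a1 b32 b33 a4 b35 b36 b37
  row 4: a1 a2 a3 b44 a5 b46 a7
Rows 2 and 4 agree on BC; apply BC→F and equate their F entries.
Rows 2 and 4 agree on BCF; apply BCF→D and equate their D entries.
Rows 2 and 4 agree on CF; apply CF→A and equate their A entries.
Row 4 is now all distinguished symbols — the join is lossless.

Yes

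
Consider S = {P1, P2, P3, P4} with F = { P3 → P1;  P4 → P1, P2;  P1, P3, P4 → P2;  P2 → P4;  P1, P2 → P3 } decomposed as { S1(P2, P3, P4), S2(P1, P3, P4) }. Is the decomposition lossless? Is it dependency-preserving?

lossless and dependency-preserving

Lossless test: (P3, P4)⁺ = {P1, P2, P3, P4}, which contains all of one fragment — lossless.
Dependency preservation: P4 → P1, P2; P1, P3, P4 → P2; P1, P2 → P3 are not contained in any single fragment, but the restricted closure of each left-hand side across the fragments still reaches the right-hand side; the remaining FDs each lie inside some fragment. All dependencies are preserved.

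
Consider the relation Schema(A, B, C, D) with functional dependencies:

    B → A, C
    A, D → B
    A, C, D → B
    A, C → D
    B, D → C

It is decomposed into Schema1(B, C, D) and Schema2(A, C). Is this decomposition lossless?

Common attributes: Schema1 ∩ Schema2 = {C}.
No dependency enlarges {C}, so (C)⁺ = {C}.
The closure contains neither all of Schema1 = {B, C, D} nor all of Schema2 = {A, C}, so the common attributes are not a superkey of either fragment. The join is lossy.

No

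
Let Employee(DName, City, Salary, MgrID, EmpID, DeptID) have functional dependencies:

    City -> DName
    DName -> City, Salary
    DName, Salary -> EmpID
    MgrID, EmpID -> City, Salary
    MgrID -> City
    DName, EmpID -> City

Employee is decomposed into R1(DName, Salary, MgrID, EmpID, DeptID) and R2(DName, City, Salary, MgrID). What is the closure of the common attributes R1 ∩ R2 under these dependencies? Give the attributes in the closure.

DName, City, Salary, MgrID, EmpID

R1 ∩ R2 = {DName, Salary, MgrID}.
DName → City, Salary applies, adding City
DName, Salary → EmpID applies, adding EmpID
Closure: {DName, City, Salary, MgrID, EmpID}.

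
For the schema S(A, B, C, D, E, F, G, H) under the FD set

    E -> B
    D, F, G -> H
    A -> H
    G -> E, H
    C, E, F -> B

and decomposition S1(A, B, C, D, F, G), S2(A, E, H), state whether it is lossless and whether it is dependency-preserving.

Lossless test: (A)⁺ = {A, H}, which is a superkey of neither fragment — lossy.
Dependency preservation: the restricted closure of {E} across the fragments never reaches {B}, so E → B cannot be enforced without a join — not preserved.

lossy and not dependency-preserving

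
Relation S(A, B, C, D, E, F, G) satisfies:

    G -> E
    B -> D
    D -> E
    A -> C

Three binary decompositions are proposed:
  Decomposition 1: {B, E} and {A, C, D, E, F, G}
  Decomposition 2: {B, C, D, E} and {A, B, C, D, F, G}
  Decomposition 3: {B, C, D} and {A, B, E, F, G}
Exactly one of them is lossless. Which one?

Decomposition 2

Decomposition 1: common = {E}, closure = {E} → lossy.
Decomposition 2: common = {B, C, D}, closure = {B, C, D, E} → lossless.
Decomposition 3: common = {B}, closure = {B, D, E} → lossy.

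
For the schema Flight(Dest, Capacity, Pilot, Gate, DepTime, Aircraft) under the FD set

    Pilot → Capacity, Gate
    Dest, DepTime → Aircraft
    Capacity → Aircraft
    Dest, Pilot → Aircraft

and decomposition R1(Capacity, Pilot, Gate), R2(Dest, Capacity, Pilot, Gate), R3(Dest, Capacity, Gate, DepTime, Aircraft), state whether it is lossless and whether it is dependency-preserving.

lossy but dependency-preserving

Lossless test (chase): Rows 1 and 2 agree on Capacity; apply Capacity→Aircraft and equate their Aircraft entries. Rows 1 and 3 agree on Capacity; apply Capacity→Aircraft and equate their Aircraft entries. No row becomes fully distinguished — the join is lossy.
Dependency preservation: Dest, Pilot → Aircraft is not contained in any single fragment, but the restricted closure of its left-hand side across the fragments still reaches the right-hand side; the remaining FDs each lie inside some fragment. All dependencies are preserved.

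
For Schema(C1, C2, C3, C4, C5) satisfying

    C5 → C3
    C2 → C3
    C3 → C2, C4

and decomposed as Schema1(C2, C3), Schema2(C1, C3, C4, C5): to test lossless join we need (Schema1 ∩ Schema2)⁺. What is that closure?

C2, C3, C4

Schema1 ∩ Schema2 = {C3}.
C3 → C2, C4 applies, adding C2, C4
Closure: {C2, C3, C4}.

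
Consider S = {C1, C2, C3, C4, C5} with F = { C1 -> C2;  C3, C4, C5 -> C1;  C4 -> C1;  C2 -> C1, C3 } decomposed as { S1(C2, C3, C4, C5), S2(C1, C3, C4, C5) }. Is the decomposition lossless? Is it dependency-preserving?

lossless but not dependency-preserving

Lossless test: (C3, C4, C5)⁺ = {C1, C2, C3, C4, C5}, which contains all of one fragment — lossless.
Dependency preservation: the restricted closure of {C1} across the fragments never reaches {C2}, so C1 → C2 cannot be enforced without a join — not preserved.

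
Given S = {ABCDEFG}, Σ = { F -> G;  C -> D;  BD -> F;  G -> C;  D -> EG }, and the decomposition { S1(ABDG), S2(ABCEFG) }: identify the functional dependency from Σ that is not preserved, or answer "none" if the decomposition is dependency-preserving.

none

F → G lies within S2.
C → D: restricted closure across fragments reaches D.
BD → F: restricted closure across fragments reaches F.
G → C lies within S2.
D → EG: restricted closure across fragments reaches EG.
Every dependency is enforceable on the fragments, so the decomposition is dependency-preserving.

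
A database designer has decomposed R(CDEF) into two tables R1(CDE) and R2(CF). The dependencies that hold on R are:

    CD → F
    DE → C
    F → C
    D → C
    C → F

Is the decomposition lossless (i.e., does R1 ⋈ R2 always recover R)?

Yes

Common attributes: R1 ∩ R2 = {C}.
Closure of {C}: C → F applies, adding F. So (C)⁺ = {CF}.
This closure contains every attribute of R2, so R1 ∩ R2 → R2. The join is lossless.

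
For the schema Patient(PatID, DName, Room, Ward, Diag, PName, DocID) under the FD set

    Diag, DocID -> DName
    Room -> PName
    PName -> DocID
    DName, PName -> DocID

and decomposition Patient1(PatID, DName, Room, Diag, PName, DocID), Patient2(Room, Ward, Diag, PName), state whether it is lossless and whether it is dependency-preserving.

Lossless test: (Room, Diag, PName)⁺ = {DName, Room, Diag, PName, DocID}, which is a superkey of neither fragment — lossy.
Dependency preservation: every FD's attributes lie within a single fragment, so each can be enforced locally — preserved.

lossy but dependency-preserving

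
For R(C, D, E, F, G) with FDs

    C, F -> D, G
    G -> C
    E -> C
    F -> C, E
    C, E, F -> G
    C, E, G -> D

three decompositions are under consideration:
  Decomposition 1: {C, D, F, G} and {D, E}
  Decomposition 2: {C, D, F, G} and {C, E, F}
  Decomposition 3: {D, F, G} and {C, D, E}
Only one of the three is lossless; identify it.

Decomposition 1: common = {D}, closure = {D} → lossy.
Decomposition 2: common = {C, F}, closure = {C, D, E, F, G} → lossless.
Decomposition 3: common = {D}, closure = {D} → lossy.

Decomposition 2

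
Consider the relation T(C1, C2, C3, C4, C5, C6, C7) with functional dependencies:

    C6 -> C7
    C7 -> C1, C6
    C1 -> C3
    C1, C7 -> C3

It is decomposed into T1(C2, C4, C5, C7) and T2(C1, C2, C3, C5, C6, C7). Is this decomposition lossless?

Common attributes: T1 ∩ T2 = {C2, C5, C7}.
Closure of {C2, C5, C7}: C7 → C1, C6 applies, adding C1, C6; C1 → C3 applies, adding C3. So (C2, C5, C7)⁺ = {C1, C2, C3, C5, C6, C7}.
This closure contains every attribute of T2, so T1 ∩ T2 → T2. The join is lossless.

Yes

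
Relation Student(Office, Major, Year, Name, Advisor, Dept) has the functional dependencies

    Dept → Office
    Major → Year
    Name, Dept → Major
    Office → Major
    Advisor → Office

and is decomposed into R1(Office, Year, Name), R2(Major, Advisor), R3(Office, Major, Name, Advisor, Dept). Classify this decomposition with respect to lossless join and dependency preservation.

Lossless test (chase): Rows 2 and 3 agree on Major; apply Major→Year and equate their Year entries. Rows 1 and 3 agree on Office; apply Office→Major and equate their Major entries. Rows 2 and 3 agree on Advisor; apply Advisor→Office and equate their Office entries. Rows 1 and 2 agree on Major; apply Major→Year and equate their Year entries. Row 3 is now all distinguished symbols — the join is lossless.
Dependency preservation: the restricted closure of {Major} across the fragments never reaches {Year}, so Major → Year cannot be enforced without a join — not preserved.

lossless but not dependency-preserving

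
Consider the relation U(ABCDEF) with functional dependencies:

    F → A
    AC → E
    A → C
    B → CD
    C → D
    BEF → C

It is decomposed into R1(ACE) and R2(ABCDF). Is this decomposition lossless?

Yes

Common attributes: R1 ∩ R2 = {AC}.
Closure of {AC}: AC → E applies, adding E; C → D applies, adding D. So (AC)⁺ = {ACDE}.
This closure contains every attribute of R1, so R1 ∩ R2 → R1. The join is lossless.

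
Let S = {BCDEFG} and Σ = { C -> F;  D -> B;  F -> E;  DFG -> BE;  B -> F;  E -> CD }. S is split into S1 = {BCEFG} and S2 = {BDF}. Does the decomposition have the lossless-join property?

Common attributes: S1 ∩ S2 = {BF}.
Closure of {BF}: F → E applies, adding E; E → CD applies, adding CD. So (BF)⁺ = {BCDEF}.
This closure contains every attribute of S2, so S1 ∩ S2 → S2. The join is lossless.

Yes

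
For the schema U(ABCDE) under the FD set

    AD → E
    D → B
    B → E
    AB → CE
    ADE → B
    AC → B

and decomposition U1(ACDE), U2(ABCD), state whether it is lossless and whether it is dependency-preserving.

lossless but not dependency-preserving

Lossless test: (ACD)⁺ = {ABCDE}, which contains all of one fragment — lossless.
Dependency preservation: the restricted closure of {B} across the fragments never reaches {E}, so B → E cannot be enforced without a join — not preserved.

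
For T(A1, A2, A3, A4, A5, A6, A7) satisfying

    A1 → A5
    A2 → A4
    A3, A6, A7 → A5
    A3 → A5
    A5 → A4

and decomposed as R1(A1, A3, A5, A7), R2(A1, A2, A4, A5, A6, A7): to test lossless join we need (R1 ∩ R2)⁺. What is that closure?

A1, A4, A5, A7

R1 ∩ R2 = {A1, A5, A7}.
A5 → A4 applies, adding A4
Closure: {A1, A4, A5, A7}.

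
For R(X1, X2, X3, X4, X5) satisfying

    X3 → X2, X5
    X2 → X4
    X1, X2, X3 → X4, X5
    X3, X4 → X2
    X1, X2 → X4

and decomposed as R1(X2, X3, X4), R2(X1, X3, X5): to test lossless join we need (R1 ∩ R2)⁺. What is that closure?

X2, X3, X4, X5

R1 ∩ R2 = {X3}.
X3 → X2, X5 applies, adding X2, X5
X2 → X4 applies, adding X4
Closure: {X2, X3, X4, X5}.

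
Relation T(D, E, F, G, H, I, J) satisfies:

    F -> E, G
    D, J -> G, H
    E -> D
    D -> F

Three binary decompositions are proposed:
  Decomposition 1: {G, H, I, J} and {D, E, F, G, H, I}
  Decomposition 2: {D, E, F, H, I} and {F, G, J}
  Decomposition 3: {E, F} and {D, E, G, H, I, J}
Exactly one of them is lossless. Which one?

Decomposition 1: common = {G, H, I}, closure = {G, H, I} → lossy.
Decomposition 2: common = {F}, closure = {D, E, F, G} → lossy.
Decomposition 3: common = {E}, closure = {D, E, F, G} → lossless.

Decomposition 3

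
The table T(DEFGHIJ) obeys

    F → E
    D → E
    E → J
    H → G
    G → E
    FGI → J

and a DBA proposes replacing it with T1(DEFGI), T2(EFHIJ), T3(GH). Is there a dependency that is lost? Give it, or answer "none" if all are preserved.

none

F → E lies within T1.
D → E lies within T1.
E → J lies within T2.
H → G lies within T3.
G → E lies within T1.
FGI → J: restricted closure across fragments reaches J.
Every dependency is enforceable on the fragments, so the decomposition is dependency-preserving.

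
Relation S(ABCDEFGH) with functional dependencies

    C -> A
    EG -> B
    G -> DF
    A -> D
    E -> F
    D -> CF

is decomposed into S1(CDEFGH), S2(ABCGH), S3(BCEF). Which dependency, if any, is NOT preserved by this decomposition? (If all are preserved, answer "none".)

EG -> B

Check EG → B: no single fragment contains all of {BEG}, and the restricted closure of {EG} across the fragments never reaches {B}.
C → A is preserved.
G → DF is preserved.
A → D is preserved.
E → F is preserved.
D → CF is preserved.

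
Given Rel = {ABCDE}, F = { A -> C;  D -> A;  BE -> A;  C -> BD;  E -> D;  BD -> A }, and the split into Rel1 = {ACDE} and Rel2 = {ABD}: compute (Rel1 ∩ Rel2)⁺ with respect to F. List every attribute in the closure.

ABCD

Rel1 ∩ Rel2 = {AD}.
A → C applies, adding C
C → BD applies, adding B
Closure: {ABCD}.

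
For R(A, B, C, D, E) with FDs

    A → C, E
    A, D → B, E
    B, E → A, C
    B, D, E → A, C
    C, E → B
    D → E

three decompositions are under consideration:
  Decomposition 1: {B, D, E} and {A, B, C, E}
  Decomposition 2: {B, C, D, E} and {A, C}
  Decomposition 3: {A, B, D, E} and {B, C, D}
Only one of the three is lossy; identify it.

Decomposition 2

Decomposition 1: common = {B, E}, closure = {A, B, C, E} → lossless.
Decomposition 2: common = {C}, closure = {C} → lossy.
Decomposition 3: common = {B, D}, closure = {A, B, C, D, E} → lossless.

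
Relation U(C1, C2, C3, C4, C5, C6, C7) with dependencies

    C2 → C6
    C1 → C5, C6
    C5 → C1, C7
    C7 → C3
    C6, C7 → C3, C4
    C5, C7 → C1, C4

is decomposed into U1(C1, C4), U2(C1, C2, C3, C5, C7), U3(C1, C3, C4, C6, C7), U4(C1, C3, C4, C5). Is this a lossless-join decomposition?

Chase test. Columns are C1, C2, C3, C4, C5, C6, C7; row i has aⱼ where attribute j ∈ Ui, else bᵢⱼ.
Initial tableau (one row per fragment):
  row 1: a1 b12 b13 a4 b15 b16 b17
  row 2: a1 a2 a3 b24 a5 b26 a7
  row 3: a1 b32 a3 a4 b35 a6 a7
  row 4: a1 b42 a3 a4 a5 b46 b47
Rows 1 and 2 agree on C1; apply C1→C5, C6 and equate their C5, C6 entries.
Rows 1 and 3 agree on C1; apply C1→C5, C6 and equate their C5, C6 entries.
Rows 1 and 4 agree on C1; apply C1→C5, C6 and equate their C5, C6 entries.
Rows 1 and 2 agree on C5; apply C5→C1, C7 and equate their C1, C7 entries.
Rows 1 and 4 agree on C5; apply C5→C1, C7 and equate their C1, C7 entries.
Rows 1 and 2 agree on C7; apply C7→C3 and equate their C3 entries.
Rows 1 and 2 agree on C6, C7; apply C6, C7→C3, C4 and equate their C3, C4 entries.
Row 2 is now all distinguished symbols — the join is lossless.

Yes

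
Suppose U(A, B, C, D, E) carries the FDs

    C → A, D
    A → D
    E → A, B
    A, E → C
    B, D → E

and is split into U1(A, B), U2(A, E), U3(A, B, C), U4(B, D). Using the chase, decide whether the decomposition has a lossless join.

No

Chase test. Columns are A, B, C, D, E; row i has aⱼ where attribute j ∈ Ui, else bᵢⱼ.
Initial tableau (one row per fragment):
  row 1: a1 a2 b13 b14 b15
  row 2: a1 b22 b23 b24 a5
  row 3: a1 a2 a3 b34 b35
  row 4: b41 a2 b43 a4 b45
Rows 1 and 2 agree on A; apply A→D and equate their D entries.
Rows 1 and 3 agree on A; apply A→D and equate their D entries.
Rows 1 and 3 agree on B, D; apply B, D→E and equate their E entries.
Rows 1 and 3 agree on A, E; apply A, E→C and equate their C entries.
No row becomes fully distinguished — the join is lossy.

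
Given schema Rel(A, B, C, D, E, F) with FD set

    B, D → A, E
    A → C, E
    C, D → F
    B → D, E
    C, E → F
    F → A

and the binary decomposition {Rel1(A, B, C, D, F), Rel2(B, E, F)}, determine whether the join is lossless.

Yes

Common attributes: Rel1 ∩ Rel2 = {B, F}.
Closure of {B, F}: B → D, E applies, adding D, E; F → A applies, adding A; A → C, E applies, adding C. So (B, F)⁺ = {A, B, C, D, E, F}.
This closure contains every attribute of Rel1, so Rel1 ∩ Rel2 → Rel1. The join is lossless.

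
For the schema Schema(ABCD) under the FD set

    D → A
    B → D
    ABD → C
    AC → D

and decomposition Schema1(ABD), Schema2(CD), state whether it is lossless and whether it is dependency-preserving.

Lossless test: (D)⁺ = {AD}, which is a superkey of neither fragment — lossy.
Dependency preservation: the restricted closure of {ABD} across the fragments never reaches {C}, so ABD → C cannot be enforced without a join — not preserved.

lossy and not dependency-preserving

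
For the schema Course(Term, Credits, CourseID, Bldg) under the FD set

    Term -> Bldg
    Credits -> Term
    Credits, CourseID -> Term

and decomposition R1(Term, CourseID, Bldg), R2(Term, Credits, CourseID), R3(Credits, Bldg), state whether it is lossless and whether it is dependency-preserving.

lossless and dependency-preserving

Lossless test (chase): Rows 1 and 2 agree on Term; apply Term→Bldg and equate their Bldg entries. Rows 2 and 3 agree on Credits; apply Credits→Term and equate their Term entries. Row 2 is now all distinguished symbols — the join is lossless.
Dependency preservation: every FD's attributes lie within a single fragment, so each can be enforced locally — preserved.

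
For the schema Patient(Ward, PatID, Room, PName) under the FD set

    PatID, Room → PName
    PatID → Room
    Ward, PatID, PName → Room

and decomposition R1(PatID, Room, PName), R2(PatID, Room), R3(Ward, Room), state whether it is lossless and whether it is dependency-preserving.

lossy but dependency-preserving

Lossless test (chase): Rows 1 and 2 agree on PatID, Room; apply PatID, Room→PName and equate their PName entries. No row becomes fully distinguished — the join is lossy.
Dependency preservation: Ward, PatID, PName → Room is not contained in any single fragment, but the restricted closure of its left-hand side across the fragments still reaches the right-hand side; the remaining FDs each lie inside some fragment. All dependencies are preserved.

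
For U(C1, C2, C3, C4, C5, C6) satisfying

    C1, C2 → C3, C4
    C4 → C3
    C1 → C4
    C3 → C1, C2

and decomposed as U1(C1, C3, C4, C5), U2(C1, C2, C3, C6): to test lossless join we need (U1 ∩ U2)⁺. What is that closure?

U1 ∩ U2 = {C1, C3}.
C1 → C4 applies, adding C4
C3 → C1, C2 applies, adding C2
Closure: {C1, C2, C3, C4}.

C1, C2, C3, C4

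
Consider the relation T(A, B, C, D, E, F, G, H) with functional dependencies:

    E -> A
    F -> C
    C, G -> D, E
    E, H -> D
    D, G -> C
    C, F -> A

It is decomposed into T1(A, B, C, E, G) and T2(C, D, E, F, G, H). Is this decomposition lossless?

No

Common attributes: T1 ∩ T2 = {C, E, G}.
Closure of {C, E, G}: E → A applies, adding A; C, G → D, E applies, adding D. So (C, E, G)⁺ = {A, C, D, E, G}.
The closure contains neither all of T1 = {A, B, C, E, G} nor all of T2 = {C, D, E, F, G, H}, so the common attributes are not a superkey of either fragment. The join is lossy.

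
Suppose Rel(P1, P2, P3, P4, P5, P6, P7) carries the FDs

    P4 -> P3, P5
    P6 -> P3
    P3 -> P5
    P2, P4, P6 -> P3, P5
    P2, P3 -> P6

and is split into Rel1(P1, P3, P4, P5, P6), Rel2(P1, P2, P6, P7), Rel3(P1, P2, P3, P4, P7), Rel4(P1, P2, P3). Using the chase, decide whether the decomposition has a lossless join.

Chase test. Columns are P1, P2, P3, P4, P5, P6, P7; row i has aⱼ where attribute j ∈ Reli, else bᵢⱼ.
Initial tableau (one row per fragment):
  row 1: a1 b12 a3 a4 a5 a6 b17
  row 2: a1 a2 b23 b24 b25 a6 a7
  row 3: a1 a2 a3 a4 b35 b36 a7
  row 4: a1 a2 a3 b44 b45 b46 b47
Rows 1 and 3 agree on P4; apply P4→P3, P5 and equate their P3, P5 entries.
Rows 1 and 2 agree on P6; apply P6→P3 and equate their P3 entries.
Rows 1 and 2 agree on P3; apply P3→P5 and equate their P5 entries.
Rows 1 and 4 agree on P3; apply P3→P5 and equate their P5 entries.
Rows 2 and 3 agree on P2, P3; apply P2, P3→P6 and equate their P6 entries.
Rows 2 and 4 agree on P2, P3; apply P2, P3→P6 and equate their P6 entries.
Row 3 is now all distinguished symbols — the join is lossless.

Yes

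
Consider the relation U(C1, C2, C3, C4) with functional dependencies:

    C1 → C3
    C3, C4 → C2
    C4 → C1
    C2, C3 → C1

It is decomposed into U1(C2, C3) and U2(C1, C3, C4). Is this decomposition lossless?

No

Common attributes: U1 ∩ U2 = {C3}.
No dependency enlarges {C3}, so (C3)⁺ = {C3}.
The closure contains neither all of U1 = {C2, C3} nor all of U2 = {C1, C3, C4}, so the common attributes are not a superkey of either fragment. The join is lossy.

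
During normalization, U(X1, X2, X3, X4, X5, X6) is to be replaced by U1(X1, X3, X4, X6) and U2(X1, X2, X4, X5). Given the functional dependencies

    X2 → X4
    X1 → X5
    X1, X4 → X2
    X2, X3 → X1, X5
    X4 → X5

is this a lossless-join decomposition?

Yes

Common attributes: U1 ∩ U2 = {X1, X4}.
Closure of {X1, X4}: X1 → X5 applies, adding X5; X1, X4 → X2 applies, adding X2. So (X1, X4)⁺ = {X1, X2, X4, X5}.
This closure contains every attribute of U2, so U1 ∩ U2 → U2. The join is lossless.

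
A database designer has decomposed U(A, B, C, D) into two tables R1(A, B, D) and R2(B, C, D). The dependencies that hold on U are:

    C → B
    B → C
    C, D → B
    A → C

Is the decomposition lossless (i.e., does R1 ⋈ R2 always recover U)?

Common attributes: R1 ∩ R2 = {B, D}.
Closure of {B, D}: B → C applies, adding C. So (B, D)⁺ = {B, C, D}.
This closure contains every attribute of R2, so R1 ∩ R2 → R2. The join is lossless.

Yes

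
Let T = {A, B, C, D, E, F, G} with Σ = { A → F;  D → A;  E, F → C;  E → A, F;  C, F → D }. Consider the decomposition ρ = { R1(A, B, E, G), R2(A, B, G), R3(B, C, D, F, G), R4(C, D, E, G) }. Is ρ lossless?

Chase test. Columns are A, B, C, D, E, F, G; row i has aⱼ where attribute j ∈ Ri, else bᵢⱼ.
Initial tableau (one row per fragment):
  row 1: a1 a2 b13 b14 a5 b16 a7
  row 2: a1 a2 b23 b24 b25 b26 a7
  row 3: b31 a2 a3 a4 b35 a6 a7
  row 4: b41 b42 a3 a4 a5 b46 a7
Rows 1 and 2 agree on A; apply A→F and equate their F entries.
Rows 3 and 4 agree on D; apply D→A and equate their A entries.
Rows 1 and 4 agree on E; apply E→A, F and equate their A, F entries.
Rows 1 and 3 agree on A; apply A→F and equate their F entries.
Rows 1 and 4 agree on E, F; apply E, F→C and equate their C entries.
Rows 1 and 3 agree on C, F; apply C, F→D and equate their D entries.
Row 1 is now all distinguished symbols — the join is lossless.

Yes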